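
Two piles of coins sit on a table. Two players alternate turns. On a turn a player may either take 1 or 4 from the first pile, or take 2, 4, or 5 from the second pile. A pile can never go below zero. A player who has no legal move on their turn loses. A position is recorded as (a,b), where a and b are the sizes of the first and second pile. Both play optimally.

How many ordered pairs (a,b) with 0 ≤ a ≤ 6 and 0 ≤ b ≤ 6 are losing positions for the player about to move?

14

Use the standard recursion: the mover loses at a terminal position; elsewhere, the mover wins exactly when some move hands the opponent an L position.
Every move lowers a or b (never raises either), so fill the grid row by row in increasing a, and left to right within a row: each cell's successors are then already labelled.
      b=0  b=1  b=2  b=3  b=4  b=5  b=6
a=0:    L    L    W    W    W    W    W
a=1:    W    W    L    L    W    W    W
a=2:    L    L    W    W    W    W    W
a=3:    W    W    L    L    W    W    W
a=4:    W    W    W    W    L    L    W
a=5:    L    L    W    W    W    W    W
a=6:    W    W    L    L    W    W    W
Cells with no legal move (terminal, hence L): (0,0), (0,1).
The remaining L cells, each justified by listing all of its moves:
(1,2): moves to (0,2)(W), (1,0)(W); every one is W ⇒ L
(1,3): moves to (0,3)(W), (1,1)(W); every one is W ⇒ L
(2,0): the only move is to (1,0)(W), a W ⇒ L
(2,1): the only move is to (1,1)(W), a W ⇒ L
(3,2): moves to (2,2)(W), (3,0)(W); every one is W ⇒ L
(3,3): moves to (2,3)(W), (3,1)(W); every one is W ⇒ L
(4,4): moves to (3,4)(W), (0,4)(W), (4,2)(W), (4,0)(W); every one is W ⇒ L
(4,5): moves to (3,5)(W), (0,5)(W), (4,3)(W), (4,1)(W), (4,0)(W); every one is W ⇒ L
(5,0): moves to (4,0)(W), (1,0)(W); every one is W ⇒ L
(5,1): moves to (4,1)(W), (1,1)(W); every one is W ⇒ L
(6,2): moves to (5,2)(W), (2,2)(W), (6,0)(W); every one is W ⇒ L
(6,3): moves to (5,3)(W), (2,3)(W), (6,1)(W); every one is W ⇒ L
Every other cell has at least one move into one of the L cells above, so it is W.
L cells per row: a=0: 2, a=1: 2, a=2: 2, a=3: 2, a=4: 2, a=5: 2, a=6: 2; total 14.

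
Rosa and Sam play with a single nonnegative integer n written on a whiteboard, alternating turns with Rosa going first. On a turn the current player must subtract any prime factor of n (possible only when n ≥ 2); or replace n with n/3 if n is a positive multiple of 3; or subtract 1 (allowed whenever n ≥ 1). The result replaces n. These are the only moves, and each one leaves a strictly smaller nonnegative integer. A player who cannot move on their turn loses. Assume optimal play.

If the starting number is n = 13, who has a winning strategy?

Rosa wins.

Compute win/loss labels from the base case upward. A position with no move is L. Any other position is W if it can reach an L in one move, else L.
n=0: no move → L
n=1: →0(L), so W
n=2: →0(L), so W
n=3: →0(L), so W
n=4: →2(W), 3(W) — all W, so L
n=5: →0(L), so W
n=6: →4(L), so W
n=7: →0(L), so W
n=8: →6(W), 7(W) — all W, so L
n=9: →8(L), so W
n=10: →8(L), so W
n=11: →0(L), so W
n=12: →4(L), so W
n=13: →0(L), so W
From 13 Rosa can move to 0, reaching an L position.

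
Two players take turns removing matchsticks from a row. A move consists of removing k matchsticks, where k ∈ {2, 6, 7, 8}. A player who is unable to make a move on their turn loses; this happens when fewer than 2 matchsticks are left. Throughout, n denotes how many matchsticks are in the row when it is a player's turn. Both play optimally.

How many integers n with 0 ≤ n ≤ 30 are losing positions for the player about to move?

10

Label each position W (a win for the player to move) or L (a loss). A position with no legal move is L; any other position is W exactly when some move reaches an L, and L when every move reaches a W.
n=0: no move → L
n=1: no move → L
n=2: →0(L), so W
n=3: →1(L), so W
n=4: →2(W) only, which is W, so L
n=5: →3(W) only, which is W, so L
n=6: →4(L), so W
n=7: →5(L), so W
n=8: →1(L), so W
n=9: →1(L), so W
n=10: →4(L), so W
n=11: →5(L), so W
n=12: →5(L), so W
n=13: →5(L), so W
n=14: →12(W), 8(W), 7(W), 6(W) — all W, so L
n=15: →13(W), 9(W), 8(W), 7(W) — all W, so L
n=16: →14(L), so W
n=17: →15(L), so W
n=18: →16(W), 12(W), 11(W), 10(W) — all W, so L
n=19: →17(W), 13(W), 12(W), 11(W) — all W, so L
n=20: →18(L), so W
n=21: →19(L), so W
n=22: →15(L), so W
n=23: →15(L), so W
n=24: →18(L), so W
n=25: →19(L), so W
n=26: →19(L), so W
n=27: →19(L), so W
n=28: →26(W), 22(W), 21(W), 20(W) — all W, so L
n=29: →27(W), 23(W), 22(W), 21(W) — all W, so L
n=30: →28(L), so W
L entries with 0 ≤ n ≤ 30: n = 0, 1, 4, 5, 14, 15, 18, 19, 28, 29; that makes 10.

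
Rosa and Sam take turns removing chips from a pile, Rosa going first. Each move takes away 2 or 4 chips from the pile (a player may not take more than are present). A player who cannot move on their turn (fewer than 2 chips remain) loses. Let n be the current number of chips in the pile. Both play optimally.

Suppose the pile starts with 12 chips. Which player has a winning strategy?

Work bottom-up. With no move the player to move loses. Otherwise the position is W if at least one move leads to an L position for the opponent, and L if every move leads to a W.
n=0: no move → L
n=1: no move → L
n=2: can move to 0, which is L ⇒ W
n=3: can move to 1, which is L ⇒ W
n=4: can move to 0, which is L ⇒ W
n=5: can move to 1, which is L ⇒ W
n=6: moves to 4(W), 2(W); every one is W ⇒ L
n=7: moves to 5(W), 3(W); every one is W ⇒ L
n=8: can move to 6, which is L ⇒ W
n=9: can move to 7, which is L ⇒ W
n=10: can move to 6, which is L ⇒ W
n=11: can move to 7, which is L ⇒ W
n=12: moves to 10(W), 8(W); every one is W ⇒ L
Every move from 12 reaches a W position, so the mover loses.

Sam wins.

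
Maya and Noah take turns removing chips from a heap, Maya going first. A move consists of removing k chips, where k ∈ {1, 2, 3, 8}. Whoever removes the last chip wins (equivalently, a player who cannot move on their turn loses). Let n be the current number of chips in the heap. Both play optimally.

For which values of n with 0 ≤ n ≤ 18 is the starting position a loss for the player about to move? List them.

Use the standard recursion: the mover loses at a terminal position; elsewhere, the mover wins exactly when some move hands the opponent an L position.
n=0: no move → L
n=1: W (go to 0, an L position)
n=2: W (go to 0, an L position)
n=3: W (go to 0, an L position)
n=4: L (options 3(W), 2(W), 1(W) are all W)
n=5: W (go to 4, an L position)
n=6: W (go to 4, an L position)
n=7: W (go to 4, an L position)
n=8: W (go to 0, an L position)
n=9: L (options 8(W), 7(W), 6(W), 1(W) are all W)
n=10: W (go to 9, an L position)
n=11: W (go to 9, an L position)
n=12: W (go to 9, an L position)
n=13: L (options 12(W), 11(W), 10(W), 5(W) are all W)
n=14: W (go to 13, an L position)
n=15: W (go to 13, an L position)
n=16: W (go to 13, an L position)
n=17: W (go to 9, an L position)
n=18: L (options 17(W), 16(W), 15(W), 10(W) are all W)
Reading off the rows marked L gives the requested list; there are 5 such values of n.

0, 4, 9, 13, 18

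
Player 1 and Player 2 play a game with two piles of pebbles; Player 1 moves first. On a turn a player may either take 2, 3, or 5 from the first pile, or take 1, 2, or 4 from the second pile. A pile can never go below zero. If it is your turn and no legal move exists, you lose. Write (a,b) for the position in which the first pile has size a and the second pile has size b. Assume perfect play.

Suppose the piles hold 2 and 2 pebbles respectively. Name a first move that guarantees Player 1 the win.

Compute win/loss labels from the base case upward. A position with no move is L. Any other position is W if it can reach an L in one move, else L.
No move ever increases a pile, so every position that can arise here has a ≤ 2 and b ≤ 2; it is enough to label the cells with 0 ≤ a ≤ 2 and 0 ≤ b ≤ 2.
Every move lowers a or b (never raises either), so fill the grid row by row in increasing a, and left to right within a row: each cell's successors are then already labelled.
      b=0  b=1  b=2
a=0:    L    W    W
a=1:    L    W    W
a=2:    W    L    W
Cells with no legal move (terminal, hence L): (0,0), (1,0).
The remaining L cells, each justified by listing all of its moves:
(2,1): →(0,1)(W), (2,0)(W) — all W, so L
Every other cell has at least one move into one of the L cells above, so it is W.
From (2,2), the L positions reachable in one move are: (2,1).

Move to (2,1).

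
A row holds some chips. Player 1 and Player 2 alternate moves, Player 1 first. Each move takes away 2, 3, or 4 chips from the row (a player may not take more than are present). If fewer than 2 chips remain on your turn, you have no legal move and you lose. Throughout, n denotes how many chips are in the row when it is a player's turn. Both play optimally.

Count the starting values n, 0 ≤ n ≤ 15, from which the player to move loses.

6

Classify positions by backward induction: terminal positions (no move available) are L. From any other position, the mover wins iff some move reaches an L.
n=0: no move → L
n=1: no move → L
n=2: reaches L-position 0 → W
n=3: reaches L-position 1 → W
n=4: reaches L-position 1 → W
n=5: reaches L-position 1 → W
n=6: only reaches 4(W), 3(W), 2(W), all W → L
n=7: only reaches 5(W), 4(W), 3(W), all W → L
n=8: reaches L-position 6 → W
n=9: reaches L-position 7 → W
n=10: reaches L-position 7 → W
n=11: reaches L-position 7 → W
n=12: only reaches 10(W), 9(W), 8(W), all W → L
n=13: only reaches 11(W), 10(W), 9(W), all W → L
n=14: reaches L-position 12 → W
n=15: reaches L-position 13 → W
L entries with 0 ≤ n ≤ 15: n = 0, 1, 6, 7, 12, 13; that makes 6.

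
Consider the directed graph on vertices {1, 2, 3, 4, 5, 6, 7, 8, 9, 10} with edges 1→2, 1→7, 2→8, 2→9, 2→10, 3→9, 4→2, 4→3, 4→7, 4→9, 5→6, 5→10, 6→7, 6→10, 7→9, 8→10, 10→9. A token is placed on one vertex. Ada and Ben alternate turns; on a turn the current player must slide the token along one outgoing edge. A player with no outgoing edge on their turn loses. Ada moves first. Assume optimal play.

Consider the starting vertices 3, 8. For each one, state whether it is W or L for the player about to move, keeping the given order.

3: W, 8: L

Label each position W (a win for the player to move) or L (a loss). A position with no legal move is L; any other position is W exactly when some move reaches an L, and L when every move reaches a W.
Every edge goes from a vertex to one that appears earlier in the order 9, 10, 8, 2, 7, 3, 1, 4, 6, 5, so processing vertices in that order labels each vertex after all of its successors.
9: no outgoing edge → L
10: reaches L-position 9 → W
8: only reaches 10(W), which is W → L
2: reaches L-position 8 → W
7: reaches L-position 9 → W
3: reaches L-position 9 → W
1: only reaches 7(W), 2(W), all W → L
4: reaches L-position 9 → W
6: only reaches 7(W), 10(W), all W → L
5: reaches L-position 6 → W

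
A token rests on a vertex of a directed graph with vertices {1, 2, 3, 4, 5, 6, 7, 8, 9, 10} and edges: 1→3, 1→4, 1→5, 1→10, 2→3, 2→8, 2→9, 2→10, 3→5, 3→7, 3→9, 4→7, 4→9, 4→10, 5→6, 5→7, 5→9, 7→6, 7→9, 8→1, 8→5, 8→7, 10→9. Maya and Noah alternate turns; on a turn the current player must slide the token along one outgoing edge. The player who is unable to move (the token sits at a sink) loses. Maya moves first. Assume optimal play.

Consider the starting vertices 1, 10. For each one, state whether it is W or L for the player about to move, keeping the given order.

1: L, 10: W

Use the standard recursion: the mover loses at a terminal position; elsewhere, the mover wins exactly when some move hands the opponent an L position.
Every edge goes from a vertex to one that appears earlier in the order 9, 6, 7, 5, 10, 4, 3, 1, 8, 2, so processing vertices in that order labels each vertex after all of its successors.
9: no outgoing edge → L
6: no outgoing edge → L
7: →6(L), so W
5: →6(L), so W
10: →9(L), so W
4: →9(L), so W
3: →9(L), so W
1: →3(W), 4(W), 10(W), 5(W) — all W, so L
8: →1(L), so W
2: →9(L), so W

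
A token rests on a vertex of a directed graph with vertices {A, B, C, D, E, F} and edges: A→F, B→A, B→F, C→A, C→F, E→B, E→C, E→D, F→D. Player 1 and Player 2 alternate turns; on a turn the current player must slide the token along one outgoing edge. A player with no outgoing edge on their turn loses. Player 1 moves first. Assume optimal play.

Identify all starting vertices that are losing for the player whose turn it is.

A, D

Build the W/L table. Terminal = L. A non-terminal position is W if it has a move to some L; otherwise it is L.
Every edge goes from a vertex to one that appears earlier in the order D, F, A, B, C, E, so processing vertices in that order labels each vertex after all of its successors.
D: no outgoing edge → L
F: →D(L), so W
A: →F(W) only, which is W, so L
B: →A(L), so W
C: →A(L), so W
E: →D(L), so W
The losing starting vertices are exactly the entries labelled L in this table (2 of them).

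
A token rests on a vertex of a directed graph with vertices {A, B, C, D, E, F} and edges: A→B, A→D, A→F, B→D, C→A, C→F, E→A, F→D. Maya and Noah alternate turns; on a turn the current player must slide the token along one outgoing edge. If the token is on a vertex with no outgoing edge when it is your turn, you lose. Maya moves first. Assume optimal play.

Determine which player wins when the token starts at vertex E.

Noah wins.

Use the standard recursion: the mover loses at a terminal position; elsewhere, the mover wins exactly when some move hands the opponent an L position.
Every edge goes from a vertex to one that appears earlier in the order D, B, F, A, E, C, so processing vertices in that order labels each vertex after all of its successors.
D: no outgoing edge → L
B: →D(L), so W
F: →D(L), so W
A: →D(L), so W
E: →A(W) only, which is W, so L
C: →A(W), F(W) — all W, so L
The starting position E is L: whatever Maya does, the opponent receives a W position.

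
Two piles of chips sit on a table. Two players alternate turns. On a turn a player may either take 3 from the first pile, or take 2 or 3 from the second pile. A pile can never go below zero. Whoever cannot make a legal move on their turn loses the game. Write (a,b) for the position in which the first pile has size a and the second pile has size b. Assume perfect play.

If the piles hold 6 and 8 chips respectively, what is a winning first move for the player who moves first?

Use the standard recursion: the mover loses at a terminal position; elsewhere, the mover wins exactly when some move hands the opponent an L position.
No move ever increases a pile, so every position that can arise here has a ≤ 6 and b ≤ 8; it is enough to label the cells with 0 ≤ a ≤ 6 and 0 ≤ b ≤ 8.
Every move lowers a or b (never raises either), so fill the grid row by row in increasing a, and left to right within a row: each cell's successors are then already labelled.
      b=0  b=1  b=2  b=3  b=4  b=5  b=6  b=7  b=8
a=0:    L    L    W    W    W    L    L    W    W
a=1:    L    L    W    W    W    L    L    W    W
a=2:    L    L    W    W    W    L    L    W    W
a=3:    W    W    L    L    W    W    W    L    L
a=4:    W    W    L    L    W    W    W    L    L
a=5:    W    W    L    L    W    W    W    L    L
a=6:    L    L    W    W    W    L    L    W    W
Cells with no legal move (terminal, hence L): (0,0), (0,1), (1,0), (1,1), (2,0), (2,1).
The remaining L cells, each justified by listing all of its moves:
(0,5): moves to (0,3)(W), (0,2)(W); every one is W ⇒ L
(0,6): moves to (0,4)(W), (0,3)(W); every one is W ⇒ L
(1,5): moves to (1,3)(W), (1,2)(W); every one is W ⇒ L
(1,6): moves to (1,4)(W), (1,3)(W); every one is W ⇒ L
(2,5): moves to (2,3)(W), (2,2)(W); every one is W ⇒ L
(2,6): moves to (2,4)(W), (2,3)(W); every one is W ⇒ L
(3,2): moves to (0,2)(W), (3,0)(W); every one is W ⇒ L
(3,3): moves to (0,3)(W), (3,1)(W), (3,0)(W); every one is W ⇒ L
(3,7): moves to (0,7)(W), (3,5)(W), (3,4)(W); every one is W ⇒ L
(3,8): moves to (0,8)(W), (3,6)(W), (3,5)(W); every one is W ⇒ L
(4,2): moves to (1,2)(W), (4,0)(W); every one is W ⇒ L
(4,3): moves to (1,3)(W), (4,1)(W), (4,0)(W); every one is W ⇒ L
(4,7): moves to (1,7)(W), (4,5)(W), (4,4)(W); every one is W ⇒ L
(4,8): moves to (1,8)(W), (4,6)(W), (4,5)(W); every one is W ⇒ L
(5,2): moves to (2,2)(W), (5,0)(W); every one is W ⇒ L
(5,3): moves to (2,3)(W), (5,1)(W), (5,0)(W); every one is W ⇒ L
(5,7): moves to (2,7)(W), (5,5)(W), (5,4)(W); every one is W ⇒ L
(5,8): moves to (2,8)(W), (5,6)(W), (5,5)(W); every one is W ⇒ L
(6,0): the only move is to (3,0)(W), a W ⇒ L
(6,1): the only move is to (3,1)(W), a W ⇒ L
(6,5): moves to (3,5)(W), (6,3)(W), (6,2)(W); every one is W ⇒ L
(6,6): moves to (3,6)(W), (6,4)(W), (6,3)(W); every one is W ⇒ L
Every other cell has at least one move into one of the L cells above, so it is W.
From (6,8), the L positions reachable in one move are: (3,8), (6,6), (6,5). Any move reaching one of these is winning.

Move to (3,8).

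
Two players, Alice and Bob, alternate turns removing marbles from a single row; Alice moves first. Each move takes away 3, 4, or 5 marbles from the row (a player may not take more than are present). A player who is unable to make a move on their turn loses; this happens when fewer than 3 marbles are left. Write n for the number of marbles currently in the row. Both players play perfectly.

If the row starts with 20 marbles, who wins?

Positions with no move are L. A position that does have a move is losing for the player to move precisely when every available move leads to a winning position for the opponent. Fill in the labels:
n=0: no move → L
n=1: no move → L
n=2: no move → L
n=3: reaches L-position 0 → W
n=4: reaches L-position 1 → W
n=5: reaches L-position 2 → W
n=6: reaches L-position 2 → W
n=7: reaches L-position 2 → W
n=8: only reaches 5(W), 4(W), 3(W), all W → L
n=9: only reaches 6(W), 5(W), 4(W), all W → L
n=10: only reaches 7(W), 6(W), 5(W), all W → L
n=11: reaches L-position 8 → W
n=12: reaches L-position 9 → W
n=13: reaches L-position 10 → W
n=14: reaches L-position 10 → W
n=15: reaches L-position 10 → W
n=16: only reaches 13(W), 12(W), 11(W), all W → L
n=17: only reaches 14(W), 13(W), 12(W), all W → L
n=18: only reaches 15(W), 14(W), 13(W), all W → L
n=19: reaches L-position 16 → W
n=20: reaches L-position 17 → W
From 20 Alice can remove 3, leaving 17, reaching an L position.

Alice wins.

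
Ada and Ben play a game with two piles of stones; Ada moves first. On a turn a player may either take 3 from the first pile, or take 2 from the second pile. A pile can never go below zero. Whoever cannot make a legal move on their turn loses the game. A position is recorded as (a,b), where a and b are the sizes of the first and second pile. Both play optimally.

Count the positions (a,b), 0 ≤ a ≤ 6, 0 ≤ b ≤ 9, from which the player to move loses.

36

Work bottom-up. With no move the player to move loses. Otherwise the position is W if at least one move leads to an L position for the opponent, and L if every move leads to a W.
Every move lowers a or b (never raises either), so fill the grid row by row in increasing a, and left to right within a row: each cell's successors are then already labelled.
      b=0  b=1  b=2  b=3  b=4  b=5  b=6  b=7  b=8  b=9
a=0:    L    L    W    W    L    L    W    W    L    L
a=1:    L    L    W    W    L    L    W    W    L    L
a=2:    L    L    W    W    L    L    W    W    L    L
a=3:    W    W    L    L    W    W    L    L    W    W
a=4:    W    W    L    L    W    W    L    L    W    W
a=5:    W    W    L    L    W    W    L    L    W    W
a=6:    L    L    W    W    L    L    W    W    L    L
Cells with no legal move (terminal, hence L): (0,0), (0,1), (1,0), (1,1), (2,0), (2,1).
The remaining L cells, each justified by listing all of its moves:
(0,4): →(0,2)(W) only, which is W, so L
(0,5): →(0,3)(W) only, which is W, so L
(0,8): →(0,6)(W) only, which is W, so L
(0,9): →(0,7)(W) only, which is W, so L
(1,4): →(1,2)(W) only, which is W, so L
(1,5): →(1,3)(W) only, which is W, so L
(1,8): →(1,6)(W) only, which is W, so L
(1,9): →(1,7)(W) only, which is W, so L
(2,4): →(2,2)(W) only, which is W, so L
(2,5): →(2,3)(W) only, which is W, so L
(2,8): →(2,6)(W) only, which is W, so L
(2,9): →(2,7)(W) only, which is W, so L
(3,2): →(0,2)(W), (3,0)(W) — all W, so L
(3,3): →(0,3)(W), (3,1)(W) — all W, so L
(3,6): →(0,6)(W), (3,4)(W) — all W, so L
(3,7): →(0,7)(W), (3,5)(W) — all W, so L
(4,2): →(1,2)(W), (4,0)(W) — all W, so L
(4,3): →(1,3)(W), (4,1)(W) — all W, so L
(4,6): →(1,6)(W), (4,4)(W) — all W, so L
(4,7): →(1,7)(W), (4,5)(W) — all W, so L
(5,2): →(2,2)(W), (5,0)(W) — all W, so L
(5,3): →(2,3)(W), (5,1)(W) — all W, so L
(5,6): →(2,6)(W), (5,4)(W) — all W, so L
(5,7): →(2,7)(W), (5,5)(W) — all W, so L
(6,0): →(3,0)(W) only, which is W, so L
(6,1): →(3,1)(W) only, which is W, so L
(6,4): →(3,4)(W), (6,2)(W) — all W, so L
(6,5): →(3,5)(W), (6,3)(W) — all W, so L
(6,8): →(3,8)(W), (6,6)(W) — all W, so L
(6,9): →(3,9)(W), (6,7)(W) — all W, so L
Every other cell has at least one move into one of the L cells above, so it is W.
L cells per row: a=0: 6, a=1: 6, a=2: 6, a=3: 4, a=4: 4, a=5: 4, a=6: 6; total 36.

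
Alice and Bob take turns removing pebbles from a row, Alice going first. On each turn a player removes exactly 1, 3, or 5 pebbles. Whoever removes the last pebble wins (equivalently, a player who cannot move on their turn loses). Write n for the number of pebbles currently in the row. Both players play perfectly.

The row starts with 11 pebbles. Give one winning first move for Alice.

Positions with no move are L. A position that does have a move is losing for the player to move precisely when every available move leads to a winning position for the opponent. Fill in the labels:
n=0: no move → L
n=1: can move to 0, which is L ⇒ W
n=2: the only move is to 1(W), a W ⇒ L
n=3: can move to 2, which is L ⇒ W
n=4: moves to 3(W), 1(W); every one is W ⇒ L
n=5: can move to 4, which is L ⇒ W
n=6: moves to 5(W), 3(W), 1(W); every one is W ⇒ L
n=7: can move to 6, which is L ⇒ W
n=8: moves to 7(W), 5(W), 3(W); every one is W ⇒ L
n=9: can move to 8, which is L ⇒ W
n=10: moves to 9(W), 7(W), 5(W); every one is W ⇒ L
n=11: can move to 10, which is L ⇒ W
From 11, the L positions reachable in one move are: 10, 8, 6. Any move reaching one of these is winning.

Remove 1, leaving 10.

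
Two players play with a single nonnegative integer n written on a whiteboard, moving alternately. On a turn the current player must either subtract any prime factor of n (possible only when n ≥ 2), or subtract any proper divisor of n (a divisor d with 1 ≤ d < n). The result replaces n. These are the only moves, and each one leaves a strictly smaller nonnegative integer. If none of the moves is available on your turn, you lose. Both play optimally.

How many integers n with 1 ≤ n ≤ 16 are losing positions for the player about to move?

Compute win/loss labels from the base case upward. A position with no move is L. Any other position is W if it can reach an L in one move, else L.
n=0: no move → L
n=1: no move → L
n=2: reaches L-position 0 → W
n=3: reaches L-position 0 → W
n=4: only reaches 2(W), 3(W), all W → L
n=5: reaches L-position 0 → W
n=6: reaches L-position 4 → W
n=7: reaches L-position 0 → W
n=8: reaches L-position 4 → W
n=9: only reaches 6(W), 8(W), all W → L
n=10: reaches L-position 9 → W
n=11: reaches L-position 0 → W
n=12: reaches L-position 9 → W
n=13: reaches L-position 0 → W
n=14: only reaches 7(W), 12(W), 13(W), all W → L
n=15: reaches L-position 14 → W
n=16: reaches L-position 14 → W
L entries with 1 ≤ n ≤ 16 (n=0 is outside the asked range and is not counted): n = 1, 4, 9, 14; that makes 4.

4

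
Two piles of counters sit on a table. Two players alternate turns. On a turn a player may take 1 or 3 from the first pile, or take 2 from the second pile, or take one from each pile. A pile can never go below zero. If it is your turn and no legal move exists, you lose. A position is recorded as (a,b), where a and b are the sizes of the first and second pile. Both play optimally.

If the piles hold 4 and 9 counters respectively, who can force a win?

Label each position W (a win for the player to move) or L (a loss). A position with no legal move is L; any other position is W exactly when some move reaches an L, and L when every move reaches a W.
No move ever increases a pile, so every position that can arise here has a ≤ 4 and b ≤ 9; it is enough to label the cells with 0 ≤ a ≤ 4 and 0 ≤ b ≤ 9.
Every move lowers a or b (never raises either), so fill the grid row by row in increasing a, and left to right within a row: each cell's successors are then already labelled.
      b=0  b=1  b=2  b=3  b=4  b=5  b=6  b=7  b=8  b=9
a=0:    L    L    W    W    L    L    W    W    L    L
a=1:    W    W    W    L    W    W    W    L    W    W
a=2:    L    L    W    W    W    L    L    W    W    L
a=3:    W    W    W    L    W    W    W    W    W    W
a=4:    L    L    W    W    W    L    L    W    W    L
Cells with no legal move (terminal, hence L): (0,0), (0,1).
The remaining L cells, each justified by listing all of its moves:
(0,4): the only move is to (0,2)(W), a W ⇒ L
(0,5): the only move is to (0,3)(W), a W ⇒ L
(0,8): the only move is to (0,6)(W), a W ⇒ L
(0,9): the only move is to (0,7)(W), a W ⇒ L
(1,3): moves to (0,3)(W), (1,1)(W), (0,2)(W); every one is W ⇒ L
(1,7): moves to (0,7)(W), (1,5)(W), (0,6)(W); every one is W ⇒ L
(2,0): the only move is to (1,0)(W), a W ⇒ L
(2,1): moves to (1,1)(W), (1,0)(W); every one is W ⇒ L
(2,5): moves to (1,5)(W), (2,3)(W), (1,4)(W); every one is W ⇒ L
(2,6): moves to (1,6)(W), (2,4)(W), (1,5)(W); every one is W ⇒ L
(2,9): moves to (1,9)(W), (2,7)(W), (1,8)(W); every one is W ⇒ L
(3,3): moves to (2,3)(W), (0,3)(W), (3,1)(W), (2,2)(W); every one is W ⇒ L
(4,0): moves to (3,0)(W), (1,0)(W); every one is W ⇒ L
(4,1): moves to (3,1)(W), (1,1)(W), (3,0)(W); every one is W ⇒ L
(4,5): moves to (3,5)(W), (1,5)(W), (4,3)(W), (3,4)(W); every one is W ⇒ L
(4,6): moves to (3,6)(W), (1,6)(W), (4,4)(W), (3,5)(W); every one is W ⇒ L
(4,9): moves to (3,9)(W), (1,9)(W), (4,7)(W), (3,8)(W); every one is W ⇒ L
Every other cell has at least one move into one of the L cells above, so it is W.
Every move from (4,9) reaches a W position, so the mover loses.

The second player wins.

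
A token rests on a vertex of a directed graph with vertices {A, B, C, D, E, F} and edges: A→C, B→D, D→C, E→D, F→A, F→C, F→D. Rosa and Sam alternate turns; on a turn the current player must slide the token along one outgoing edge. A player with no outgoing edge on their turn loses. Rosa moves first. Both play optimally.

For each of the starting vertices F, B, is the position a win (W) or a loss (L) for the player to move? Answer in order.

F: W, B: L

Use the standard recursion: the mover loses at a terminal position; elsewhere, the mover wins exactly when some move hands the opponent an L position.
Every edge goes from a vertex to one that appears earlier in the order C, A, D, F, E, B, so processing vertices in that order labels each vertex after all of its successors.
C: no outgoing edge → L
A: W (go to C, an L position)
D: W (go to C, an L position)
F: W (go to C, an L position)
E: L (sole option D(W) is W)
B: L (sole option D(W) is W)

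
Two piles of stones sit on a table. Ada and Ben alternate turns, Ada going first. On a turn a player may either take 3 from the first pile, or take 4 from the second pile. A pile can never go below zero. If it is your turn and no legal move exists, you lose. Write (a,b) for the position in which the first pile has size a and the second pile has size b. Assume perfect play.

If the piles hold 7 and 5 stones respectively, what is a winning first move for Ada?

Move to (4,5).

Classify positions by backward induction: terminal positions (no move available) are L. From any other position, the mover wins iff some move reaches an L.
No move ever increases a pile, so every position that can arise here has a ≤ 7 and b ≤ 5; it is enough to label the cells with 0 ≤ a ≤ 7 and 0 ≤ b ≤ 5.
Every move lowers a or b (never raises either), so fill the grid row by row in increasing a, and left to right within a row: each cell's successors are then already labelled.
      b=0  b=1  b=2  b=3  b=4  b=5
a=0:    L    L    L    L    W    W
a=1:    L    L    L    L    W    W
a=2:    L    L    L    L    W    W
a=3:    W    W    W    W    L    L
a=4:    W    W    W    W    L    L
a=5:    W    W    W    W    L    L
a=6:    L    L    L    L    W    W
a=7:    L    L    L    L    W    W
Cells with no legal move (terminal, hence L): (0,0), (0,1), (0,2), (0,3), (1,0), (1,1), (1,2), (1,3), (2,0), (2,1), (2,2), (2,3).
The remaining L cells, each justified by listing all of its moves:
(3,4): L (options (0,4)(W), (3,0)(W) are all W)
(3,5): L (options (0,5)(W), (3,1)(W) are all W)
(4,4): L (options (1,4)(W), (4,0)(W) are all W)
(4,5): L (options (1,5)(W), (4,1)(W) are all W)
(5,4): L (options (2,4)(W), (5,0)(W) are all W)
(5,5): L (options (2,5)(W), (5,1)(W) are all W)
(6,0): L (sole option (3,0)(W) is W)
(6,1): L (sole option (3,1)(W) is W)
(6,2): L (sole option (3,2)(W) is W)
(6,3): L (sole option (3,3)(W) is W)
(7,0): L (sole option (4,0)(W) is W)
(7,1): L (sole option (4,1)(W) is W)
(7,2): L (sole option (4,2)(W) is W)
(7,3): L (sole option (4,3)(W) is W)
Every other cell has at least one move into one of the L cells above, so it is W.
From (7,5), the L positions reachable in one move are: (4,5), (7,1). Any move reaching one of these is winning.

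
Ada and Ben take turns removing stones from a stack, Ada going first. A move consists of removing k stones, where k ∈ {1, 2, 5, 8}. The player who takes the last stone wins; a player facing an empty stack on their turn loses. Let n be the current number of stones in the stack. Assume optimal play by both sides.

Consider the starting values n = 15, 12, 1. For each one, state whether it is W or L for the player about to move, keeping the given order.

15: L, 12: L, 1: W

Work bottom-up. With no move the player to move loses. Otherwise the position is W if at least one move leads to an L position for the opponent, and L if every move leads to a W.
n=0: no move → L
n=1: reaches L-position 0 → W
n=2: reaches L-position 0 → W
n=3: only reaches 2(W), 1(W), all W → L
n=4: reaches L-position 3 → W
n=5: reaches L-position 3 → W
n=6: only reaches 5(W), 4(W), 1(W), all W → L
n=7: reaches L-position 6 → W
n=8: reaches L-position 6 → W
n=9: only reaches 8(W), 7(W), 4(W), 1(W), all W → L
n=10: reaches L-position 9 → W
n=11: reaches L-position 9 → W
n=12: only reaches 11(W), 10(W), 7(W), 4(W), all W → L
n=13: reaches L-position 12 → W
n=14: reaches L-position 12 → W
n=15: only reaches 14(W), 13(W), 10(W), 7(W), all W → L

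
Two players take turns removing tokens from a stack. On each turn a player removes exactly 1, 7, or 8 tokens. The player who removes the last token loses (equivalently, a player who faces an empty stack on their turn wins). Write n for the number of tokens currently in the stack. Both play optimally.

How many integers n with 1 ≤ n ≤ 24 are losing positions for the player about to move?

Label each position W (a win for the player to move) or L (a loss). A position with no legal move is W; any other position is W exactly when some move reaches an L, and L when every move reaches a W.
n=0: no move; the opponent has just taken the last token and therefore loses → W
n=1: only reaches 0(W), which is W → L
n=2: reaches L-position 1 → W
n=3: only reaches 2(W), which is W → L
n=4: reaches L-position 3 → W
n=5: only reaches 4(W), which is W → L
n=6: reaches L-position 5 → W
n=7: only reaches 6(W), 0(W), all W → L
n=8: reaches L-position 7 → W
n=9: reaches L-position 1 → W
n=10: reaches L-position 3 → W
n=11: reaches L-position 3 → W
n=12: reaches L-position 5 → W
n=13: reaches L-position 5 → W
n=14: reaches L-position 7 → W
n=15: reaches L-position 7 → W
n=16: only reaches 15(W), 9(W), 8(W), all W → L
n=17: reaches L-position 16 → W
n=18: only reaches 17(W), 11(W), 10(W), all W → L
n=19: reaches L-position 18 → W
n=20: only reaches 19(W), 13(W), 12(W), all W → L
n=21: reaches L-position 20 → W
n=22: only reaches 21(W), 15(W), 14(W), all W → L
n=23: reaches L-position 22 → W
n=24: reaches L-position 16 → W
L entries with 1 ≤ n ≤ 24 (the range starts at n=1): n = 1, 3, 5, 7, 16, 18, 20, 22; that makes 8.

8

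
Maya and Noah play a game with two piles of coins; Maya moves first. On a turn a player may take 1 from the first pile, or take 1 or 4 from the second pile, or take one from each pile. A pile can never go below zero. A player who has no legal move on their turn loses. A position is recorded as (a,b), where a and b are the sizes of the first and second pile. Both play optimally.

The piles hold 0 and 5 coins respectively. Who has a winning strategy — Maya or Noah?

Use the standard recursion: the mover loses at a terminal position; elsewhere, the mover wins exactly when some move hands the opponent an L position.
No move ever increases a pile, so every position that can arise here has a ≤ 0 and b ≤ 5; it is enough to label the cells with 0 ≤ a ≤ 0 and 0 ≤ b ≤ 5.
Every move lowers a or b (never raises either), so fill the grid row by row in increasing a, and left to right within a row: each cell's successors are then already labelled.
      b=0  b=1  b=2  b=3  b=4  b=5
a=0:    L    W    L    W    W    L
Cells with no legal move (terminal, hence L): (0,0).
The remaining L cells, each justified by listing all of its moves:
(0,2): L (sole option (0,1)(W) is W)
(0,5): L (options (0,4)(W), (0,1)(W) are all W)
Every other cell has at least one move into one of the L cells above, so it is W.
The starting position (0,5) is L: whatever Maya does, the opponent receives a W position.

Noah wins.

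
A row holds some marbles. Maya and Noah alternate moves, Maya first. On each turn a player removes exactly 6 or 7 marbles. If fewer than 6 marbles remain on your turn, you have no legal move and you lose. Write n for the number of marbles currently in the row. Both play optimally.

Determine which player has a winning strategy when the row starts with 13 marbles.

Noah wins.

Work bottom-up. With no move the player to move loses. Otherwise the position is W if at least one move leads to an L position for the opponent, and L if every move leads to a W.
n=0: no move → L
n=1: no move → L
n=2: no move → L
n=3: no move → L
n=4: no move → L
n=5: no move → L
n=6: can move to 0, which is L ⇒ W
n=7: can move to 1, which is L ⇒ W
n=8: can move to 2, which is L ⇒ W
n=9: can move to 3, which is L ⇒ W
n=10: can move to 4, which is L ⇒ W
n=11: can move to 5, which is L ⇒ W
n=12: can move to 5, which is L ⇒ W
n=13: moves to 7(W), 6(W); every one is W ⇒ L
Every move from 13 reaches a W position, so the mover loses.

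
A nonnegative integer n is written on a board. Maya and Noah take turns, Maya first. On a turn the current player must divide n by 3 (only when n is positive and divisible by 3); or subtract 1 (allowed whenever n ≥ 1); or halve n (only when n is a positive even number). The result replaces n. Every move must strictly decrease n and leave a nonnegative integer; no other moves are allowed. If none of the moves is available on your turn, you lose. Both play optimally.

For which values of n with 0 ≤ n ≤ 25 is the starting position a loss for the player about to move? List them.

Work bottom-up. With no move the player to move loses. Otherwise the position is W if at least one move leads to an L position for the opponent, and L if every move leads to a W.
n=0: no move → L
n=1: reaches L-position 0 → W
n=2: only reaches 1(W), which is W → L
n=3: reaches L-position 2 → W
n=4: reaches L-position 2 → W
n=5: only reaches 4(W), which is W → L
n=6: reaches L-position 2 → W
n=7: only reaches 6(W), which is W → L
n=8: reaches L-position 7 → W
n=9: only reaches 3(W), 8(W), all W → L
n=10: reaches L-position 5 → W
n=11: only reaches 10(W), which is W → L
n=12: reaches L-position 11 → W
n=13: only reaches 12(W), which is W → L
n=14: reaches L-position 7 → W
n=15: reaches L-position 5 → W
n=16: only reaches 8(W), 15(W), all W → L
n=17: reaches L-position 16 → W
n=18: reaches L-position 9 → W
n=19: only reaches 18(W), which is W → L
n=20: reaches L-position 19 → W
n=21: reaches L-position 7 → W
n=22: reaches L-position 11 → W
n=23: only reaches 22(W), which is W → L
n=24: reaches L-position 23 → W
n=25: only reaches 24(W), which is W → L
Reading off the rows marked L gives the requested list; there are 11 such values of n.

0, 2, 5, 7, 9, 11, 13, 16, 19, 23, 25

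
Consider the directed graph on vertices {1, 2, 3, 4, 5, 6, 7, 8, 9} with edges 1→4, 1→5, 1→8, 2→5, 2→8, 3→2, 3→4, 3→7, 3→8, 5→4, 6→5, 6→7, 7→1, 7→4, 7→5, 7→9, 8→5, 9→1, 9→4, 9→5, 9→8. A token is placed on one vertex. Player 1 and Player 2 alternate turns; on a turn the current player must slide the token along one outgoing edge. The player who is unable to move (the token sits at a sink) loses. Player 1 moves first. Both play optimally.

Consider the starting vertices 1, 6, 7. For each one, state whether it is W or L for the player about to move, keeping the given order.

1: W, 6: L, 7: W

Positions with no move are L. A position that does have a move is losing for the player to move precisely when every available move leads to a winning position for the opponent. Fill in the labels:
Every edge goes from a vertex to one that appears earlier in the order 4, 5, 8, 1, 9, 7, 6, 2, 3, so processing vertices in that order labels each vertex after all of its successors.
4: no outgoing edge → L
5: reaches L-position 4 → W
8: only reaches 5(W), which is W → L
1: reaches L-position 8 → W
9: reaches L-position 8 → W
7: reaches L-position 4 → W
6: only reaches 7(W), 5(W), all W → L
2: reaches L-position 8 → W
3: reaches L-position 8 → W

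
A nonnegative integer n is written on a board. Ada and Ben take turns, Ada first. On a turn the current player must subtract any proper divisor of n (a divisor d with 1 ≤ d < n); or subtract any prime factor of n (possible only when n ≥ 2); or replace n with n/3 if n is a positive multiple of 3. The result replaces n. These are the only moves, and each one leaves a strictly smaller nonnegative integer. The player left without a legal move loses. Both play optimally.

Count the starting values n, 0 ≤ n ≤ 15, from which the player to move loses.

Work bottom-up. With no move the player to move loses. Otherwise the position is W if at least one move leads to an L position for the opponent, and L if every move leads to a W.
n=0: no move → L
n=1: no move → L
n=2: reaches L-position 0 → W
n=3: reaches L-position 0 → W
n=4: only reaches 2(W), 3(W), all W → L
n=5: reaches L-position 0 → W
n=6: reaches L-position 4 → W
n=7: reaches L-position 0 → W
n=8: reaches L-position 4 → W
n=9: only reaches 3(W), 6(W), 8(W), all W → L
n=10: reaches L-position 9 → W
n=11: reaches L-position 0 → W
n=12: reaches L-position 4 → W
n=13: reaches L-position 0 → W
n=14: only reaches 7(W), 12(W), 13(W), all W → L
n=15: reaches L-position 14 → W
L entries with 0 ≤ n ≤ 15: n = 0, 1, 4, 9, 14; that makes 5.

5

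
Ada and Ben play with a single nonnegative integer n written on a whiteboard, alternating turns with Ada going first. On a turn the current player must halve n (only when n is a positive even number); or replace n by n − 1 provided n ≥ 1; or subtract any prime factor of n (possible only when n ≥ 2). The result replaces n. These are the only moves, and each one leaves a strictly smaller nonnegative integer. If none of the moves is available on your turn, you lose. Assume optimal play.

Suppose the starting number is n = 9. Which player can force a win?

Label each position W (a win for the player to move) or L (a loss). A position with no legal move is L; any other position is W exactly when some move reaches an L, and L when every move reaches a W.
n=0: no move → L
n=1: can move to 0, which is L ⇒ W
n=2: can move to 0, which is L ⇒ W
n=3: can move to 0, which is L ⇒ W
n=4: moves to 2(W), 3(W); every one is W ⇒ L
n=5: can move to 0, which is L ⇒ W
n=6: can move to 4, which is L ⇒ W
n=7: can move to 0, which is L ⇒ W
n=8: can move to 4, which is L ⇒ W
n=9: moves to 6(W), 8(W); every one is W ⇒ L
Every move from 9 reaches a W position, so the mover loses.

Ben wins.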